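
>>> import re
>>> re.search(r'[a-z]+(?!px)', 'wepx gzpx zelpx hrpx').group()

'wepx'

Because the assertion is negative and zero-width, positions next to the forbidden text are skipped.
`re.search` scans for the first position where the pattern succeeds.
The match spans [0:4] → 'wepx'.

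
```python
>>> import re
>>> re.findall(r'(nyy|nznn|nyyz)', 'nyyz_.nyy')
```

['nyy', 'nyy']

Branches in `(...|...)` are attempted left-to-right; the first branch that allows the whole pattern to succeed is taken.
Scanning left to right: at [0:3] match 'nyy', group 1 = 'nyy'; at [6:9] match 'nyy', group 1 = 'nyy'.
With a single group, `findall` returns only what that group captured — 2 items.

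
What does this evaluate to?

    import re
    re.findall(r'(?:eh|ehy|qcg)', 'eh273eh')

['eh', 'eh']

Matches: at [0:2] → 'eh'; at [5:7] → 'eh'.
No capturing groups, so `findall` returns the 2 full match strings.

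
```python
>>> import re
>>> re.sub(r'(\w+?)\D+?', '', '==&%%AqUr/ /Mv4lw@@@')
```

'==&%%/ /@@'

Each match is replaced by ''.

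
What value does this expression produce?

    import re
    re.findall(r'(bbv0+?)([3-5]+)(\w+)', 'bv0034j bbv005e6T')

The pattern matches the literal 'bbv', then one or more of a literal '0' (lazy) (captured); then one or more of a character in [3-5] (captured); then one or more of a word character (captured).
3 groups means the one result is a tuple of 3 captured strings — 1 here.

[('bbv00', '5', 'e6T')]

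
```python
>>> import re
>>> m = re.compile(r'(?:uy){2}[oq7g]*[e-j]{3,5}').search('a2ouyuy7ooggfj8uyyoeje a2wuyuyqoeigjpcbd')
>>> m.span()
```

(3, 14)

Pattern: the literal 'uy' repeated 2 times, then zero or more of one of [oq7g]; then 3 to 5 of a character in [e-j].
`re.search` tries every starting position until one works.
The match spans [3:14] → 'uyuy7ooggfj'.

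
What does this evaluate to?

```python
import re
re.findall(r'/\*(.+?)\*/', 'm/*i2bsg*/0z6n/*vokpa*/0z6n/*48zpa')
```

Matches: at [1:10] match '/*i2bsg*/', group 1 = 'i2bsg'; at [14:23] match '/*vokpa*/', group 1 = 'vokpa'.
One capturing group, so `findall` returns just the captured substring from each match — 2 in all.

['i2bsg', 'vokpa']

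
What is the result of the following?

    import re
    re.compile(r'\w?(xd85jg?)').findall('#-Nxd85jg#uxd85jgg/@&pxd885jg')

['xd85jg', 'xd85jg']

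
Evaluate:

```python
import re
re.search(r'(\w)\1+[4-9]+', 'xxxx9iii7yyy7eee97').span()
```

(0, 5)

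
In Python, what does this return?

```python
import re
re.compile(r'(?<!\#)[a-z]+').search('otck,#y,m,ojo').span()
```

(0, 4)

A negative assertion filters positions out without eating any characters.
The match spans [0:4] → 'otck'.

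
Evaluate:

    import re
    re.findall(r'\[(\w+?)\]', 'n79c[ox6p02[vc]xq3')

['vc']

Because there's exactly one group, `findall` drops the full match and keeps group 1 from the one hit.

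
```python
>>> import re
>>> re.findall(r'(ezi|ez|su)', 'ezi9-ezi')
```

Alternation isn't longest-match — the leftmost alternative that fits at this position is chosen.
Scanning left to right: at [0:3] match 'ezi', group 1 = 'ezi'; at [5:8] match 'ezi', group 1 = 'ezi'.
`findall` collects group 1 from each match (2 total).

['ezi', 'ezi']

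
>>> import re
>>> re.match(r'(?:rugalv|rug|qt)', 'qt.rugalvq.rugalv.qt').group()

'qt'

With `match`, the pattern is implicitly anchored at the beginning.
The match spans [0:2] → 'qt'.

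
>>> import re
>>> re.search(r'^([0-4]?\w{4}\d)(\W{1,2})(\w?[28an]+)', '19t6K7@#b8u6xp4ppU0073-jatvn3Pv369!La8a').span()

This matches anchored at the start of the string; then optionally a character in [0-4], then exactly 4 of a word character, then a digit (captured); then 1 to 2 of a non-word character (captured); then optionally a word character, then one or more of one of [28an] (captured).
`re.search` scans for the first position where the pattern succeeds.
The match spans [0:10] → '19t6K7@#b8'.
Captured: group 1 = '19t6K7', group 2 = '@#', group 3 = 'b8'.

(0, 10)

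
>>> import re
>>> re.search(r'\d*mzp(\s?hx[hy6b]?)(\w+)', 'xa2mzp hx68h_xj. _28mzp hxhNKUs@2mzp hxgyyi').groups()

This matches zero or more of a digit, then the literal 'mzp'; then optionally whitespace, then the literal 'hx', then optionally one of [hy6b] (captured); then one or more of a word character (captured).
`re.search` scans for the first position where the pattern succeeds.
The match spans [2:15] → '2mzp hx68h_xj'.
Captured: group 1 = ' hx6', group 2 = '8h_xj'.

(' hx6', '8h_xj')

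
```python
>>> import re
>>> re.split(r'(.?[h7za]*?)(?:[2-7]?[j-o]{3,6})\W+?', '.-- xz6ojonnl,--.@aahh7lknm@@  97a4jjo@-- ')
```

['.-- ', 'xz', '--.', '@aahh', '@  ', '97a', '-- ']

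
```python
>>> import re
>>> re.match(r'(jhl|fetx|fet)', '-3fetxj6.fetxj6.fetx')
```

None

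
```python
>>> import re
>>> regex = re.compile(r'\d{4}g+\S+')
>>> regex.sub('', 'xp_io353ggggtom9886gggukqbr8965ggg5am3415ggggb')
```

The pattern matches exactly 4 of a digit, then one or more of the literal 'g'; then one or more of a non-whitespace character.
Matches: at [15:46] → '9886gggukqbr8965ggg5am3415ggggb'.
Each match is replaced by ''.

'xp_io353ggggtom'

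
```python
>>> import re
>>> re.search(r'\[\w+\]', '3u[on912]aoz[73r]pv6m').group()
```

'[on912]'

The match spans [2:9] → '[on912]'.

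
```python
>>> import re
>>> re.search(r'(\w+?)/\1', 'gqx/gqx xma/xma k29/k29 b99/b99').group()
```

'gqx/gqx'

`\1` is not a pattern — it's the concrete string captured by group 1, re-applied verbatim.
The match spans [0:7] → 'gqx/gqx'.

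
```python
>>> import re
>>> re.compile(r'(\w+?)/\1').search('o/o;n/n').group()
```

`\1` is not a pattern — it's the concrete string captured by group 1, re-applied verbatim.
`search` walks the string left to right and returns the first match it finds.
The match spans [0:3] → 'o/o'.
Captured: group 1 = 'o'.

'o/o'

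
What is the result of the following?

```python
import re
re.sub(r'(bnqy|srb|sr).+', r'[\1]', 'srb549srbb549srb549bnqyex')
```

'[srb]'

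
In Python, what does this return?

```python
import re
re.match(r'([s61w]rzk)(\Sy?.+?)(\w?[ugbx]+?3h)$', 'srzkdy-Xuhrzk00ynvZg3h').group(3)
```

'Zg3h'

The match spans [0:22] → 'srzkdy-Xuhrzk00ynvZg3h'.
Captured: group 1 = 'srzk', group 2 = 'dy-Xuhrzk00ynv', group 3 = 'Zg3h'.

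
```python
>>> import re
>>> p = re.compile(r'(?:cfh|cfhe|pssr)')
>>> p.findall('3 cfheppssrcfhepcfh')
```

Alternation tries branches left to right and keeps the first one that lets the overall match succeed at that position.
Matches: at [2:5] → 'cfh'; at [7:11] → 'pssr'; at [11:14] → 'cfh'; at [16:19] → 'cfh'.
Since nothing is captured, `findall` lists the 4 matched substrings directly.

['cfh', 'pssr', 'cfh', 'cfh']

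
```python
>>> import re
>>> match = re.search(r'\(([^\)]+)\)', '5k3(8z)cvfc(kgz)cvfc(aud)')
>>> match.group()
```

'(8z)'

`search` walks the string left to right and returns the first match it finds.
The match spans [3:7] → '(8z)'.
Captured: group 1 = '8z'.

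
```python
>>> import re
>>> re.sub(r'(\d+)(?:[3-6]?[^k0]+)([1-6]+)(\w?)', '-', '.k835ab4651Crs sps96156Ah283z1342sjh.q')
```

The pattern matches one or more of a digit (captured); then optionally a character in [3-6], then one or more of any character except [k0] (non-capturing group); then one or more of a character in [1-6] (captured); then optionally a word character (captured).
Each match is replaced by '-'.

'.k-jh.q'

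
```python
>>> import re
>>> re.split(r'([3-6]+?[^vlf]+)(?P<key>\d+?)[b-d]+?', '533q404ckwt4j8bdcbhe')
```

Pattern: one or more of a character in [3-6] (lazy), then one or more of any character except [vlf] (captured); then one or more of a digit (lazy) (captured as 'key'); then one or more of a character in [b-d] (lazy).
Because the pattern has a capturing group, `split` also inserts each captured text between the pieces.

['', '533q404ckwt4j', '8', 'dcbhe']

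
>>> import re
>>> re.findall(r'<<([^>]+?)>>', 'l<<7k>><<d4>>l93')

Scanning left to right: at [1:7] match '<<7k>>', group 1 = '7k'; at [7:13] match '<<d4>>', group 1 = 'd4'.
`findall` collects group 1 from each match (2 total).

['7k', 'd4']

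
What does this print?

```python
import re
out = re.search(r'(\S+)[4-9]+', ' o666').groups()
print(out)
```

The pattern matches one or more of a non-whitespace character (captured); then one or more of a character in [4-9].
`re.search` scans for the first position where the pattern succeeds.
The match spans [1:5] → 'o666'.
Captured: group 1 = 'o66'.

('o66',)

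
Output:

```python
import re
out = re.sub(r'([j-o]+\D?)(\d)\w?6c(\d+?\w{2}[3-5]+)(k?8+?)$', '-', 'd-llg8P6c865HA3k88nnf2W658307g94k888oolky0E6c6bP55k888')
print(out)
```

d-llg8P6c865HA3k88nnf2W658307g94k888-

The pattern matches one or more of a character in [j-o], then optionally a non-digit (captured); then a digit (captured); then optionally a word character, then the literal '6c'; then one or more of a digit (lazy), then exactly 2 of a word character, then one or more of a character in [3-5] (captured); then optionally the literal 'k', then one or more of a literal '8' (lazy) (captured); then anchored at the end.
Every occurrence is swapped for '-'.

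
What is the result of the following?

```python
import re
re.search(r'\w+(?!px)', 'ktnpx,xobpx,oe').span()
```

(0, 5)

Because the assertion is negative and zero-width, positions next to the forbidden text are skipped.
The match spans [0:5] → 'ktnpx'.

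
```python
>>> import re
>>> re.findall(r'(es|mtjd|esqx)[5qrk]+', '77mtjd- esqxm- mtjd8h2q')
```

['es']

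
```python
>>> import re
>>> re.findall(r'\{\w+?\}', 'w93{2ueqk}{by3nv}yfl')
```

['{2ueqk}', '{by3nv}']

Walking the string: at [3:10] → '{2ueqk}'; at [10:17] → '{by3nv}'.
Since nothing is captured, `findall` lists the 2 matched substrings directly.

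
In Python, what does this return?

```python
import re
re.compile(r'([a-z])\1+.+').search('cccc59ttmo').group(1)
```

`\1` is not a pattern — it's the concrete string captured by group 1, re-applied verbatim.
`re.search` scans for the first position where the pattern succeeds.
The match spans [0:10] → 'cccc59ttmo'.
Captured: group 1 = 'c'.

'c'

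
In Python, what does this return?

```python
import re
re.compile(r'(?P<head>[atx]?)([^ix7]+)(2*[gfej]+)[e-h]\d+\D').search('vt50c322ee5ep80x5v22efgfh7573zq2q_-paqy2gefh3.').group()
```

The match spans [0:12] → 'vt50c322ee5e'.

'vt50c322ee5e'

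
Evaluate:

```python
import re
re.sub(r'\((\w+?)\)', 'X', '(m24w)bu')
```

`sub` substitutes 'X' at each match site.

'Xbu'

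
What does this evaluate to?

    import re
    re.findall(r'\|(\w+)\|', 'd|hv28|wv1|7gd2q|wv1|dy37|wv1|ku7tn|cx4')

Matches: at [1:7] match '|hv28|', group 1 = 'hv28'; at [10:17] match '|7gd2q|', group 1 = '7gd2q'; at [20:26] match '|dy37|', group 1 = 'dy37'; at [29:36] match '|ku7tn|', group 1 = 'ku7tn'.
One capturing group, so `findall` returns just the captured substring from each match — 4 in all.

['hv28', '7gd2q', 'dy37', 'ku7tn']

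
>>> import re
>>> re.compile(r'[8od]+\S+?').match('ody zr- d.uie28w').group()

'ody'

Pattern: one or more of one of [8od]; then one or more of a non-whitespace character (lazy).
With `match`, the pattern is implicitly anchored at the beginning.
The match spans [0:3] → 'ody'.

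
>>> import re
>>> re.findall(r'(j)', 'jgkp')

['j']

Pattern: a literal 'j' (captured).
Scanning left to right: at [0:1] match 'j', group 1 = 'j'.
With a single group, `findall` returns only what that group captured — 1 item.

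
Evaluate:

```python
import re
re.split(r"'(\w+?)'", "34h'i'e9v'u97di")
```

['34h', 'i', "e9v'u97di"]

Matches to split on: at [3:6] → "'i'".
Because the pattern has a capturing group, `split` also inserts each captured text between the pieces.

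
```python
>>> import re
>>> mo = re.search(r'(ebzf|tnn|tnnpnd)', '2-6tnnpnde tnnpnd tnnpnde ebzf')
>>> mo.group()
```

'tnn'

Alternation isn't longest-match — the leftmost alternative that fits at this position is chosen.
`re.search` tries every starting position until one works.
The match spans [3:6] → 'tnn'.
Captured: group 1 = 'tnn'.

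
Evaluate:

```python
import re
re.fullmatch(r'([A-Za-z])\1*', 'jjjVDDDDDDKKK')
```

None

`fullmatch` succeeds only if the pattern covers the string from start to end.
Here the pattern can't cover the whole string, so the call returns None.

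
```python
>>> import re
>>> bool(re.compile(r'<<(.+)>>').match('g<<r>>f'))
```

False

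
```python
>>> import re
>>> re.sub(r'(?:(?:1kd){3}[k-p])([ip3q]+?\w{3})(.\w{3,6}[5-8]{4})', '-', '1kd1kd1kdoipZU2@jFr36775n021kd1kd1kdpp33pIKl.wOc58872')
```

'-n02-2'

`sub` substitutes '-' at each match site.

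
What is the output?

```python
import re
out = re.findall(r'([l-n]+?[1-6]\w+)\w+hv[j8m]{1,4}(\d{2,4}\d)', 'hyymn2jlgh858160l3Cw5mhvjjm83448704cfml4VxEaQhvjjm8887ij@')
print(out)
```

[('mn2jlgh858160l3Cw5mhvjjm83448704cfml4VxEa', '887')]

`findall` packs the 2 group values into a tuple for every match.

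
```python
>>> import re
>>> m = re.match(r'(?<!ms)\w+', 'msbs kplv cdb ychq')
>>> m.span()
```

A negative assertion filters positions out without eating any characters.
`re.match` only tries the pattern at the start of the string.
The match spans [0:4] → 'msbs'.

(0, 4)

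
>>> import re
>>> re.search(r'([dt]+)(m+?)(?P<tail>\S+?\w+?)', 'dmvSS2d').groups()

The match spans [0:4] → 'dmvS'.
Captured: group 1 = 'd', group 2 = 'm', group 3 = 'vS'.

('d', 'm', 'vS')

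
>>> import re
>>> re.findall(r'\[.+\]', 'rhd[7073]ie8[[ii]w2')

With no groups in the pattern, `findall` gives back each whole match — 1 here.

['[7073]ie8[[ii]']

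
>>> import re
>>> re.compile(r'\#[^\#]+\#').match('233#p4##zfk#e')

None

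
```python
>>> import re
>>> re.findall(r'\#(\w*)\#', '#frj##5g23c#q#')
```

Matches: at [0:5] match '#frj#', group 1 = 'frj'; at [5:12] match '#5g23c#', group 1 = '5g23c'.
`findall` collects group 1 from each match (2 total).

['frj', '5g23c']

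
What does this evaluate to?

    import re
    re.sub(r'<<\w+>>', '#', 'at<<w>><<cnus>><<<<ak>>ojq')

'at##<<#ojq'

Matches: at [2:7] → '<<w>>'; at [7:15] → '<<cnus>>'; at [17:23] → '<<ak>>'.
Every occurrence is swapped for '#'.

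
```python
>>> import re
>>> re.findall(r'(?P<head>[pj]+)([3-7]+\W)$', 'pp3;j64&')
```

[('j', '64&')]

The pattern matches one or more of one of [pj] (captured as 'head'); then one or more of a character in [3-7], then a non-word character (captured); then anchored at the end.
With 2 capturing groups, `findall` returns a 2-tuple per match.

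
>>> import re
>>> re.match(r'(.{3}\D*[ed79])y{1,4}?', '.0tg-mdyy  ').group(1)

This matches exactly 3 of any character, then zero or more of a non-digit, then one of [ed79] (captured); then 1 to 4 of a literal 'y' (lazy).
A non-greedy quantifier consumes as few characters as it can — just enough that the remainder of the pattern still matches from where it stops; whatever follows it matches normally.
`match` is anchored at position 0; if the pattern doesn't fit there, it returns None.
The match spans [0:8] → '.0tg-mdy'.
Captured: group 1 = '.0tg-md'.

'.0tg-md'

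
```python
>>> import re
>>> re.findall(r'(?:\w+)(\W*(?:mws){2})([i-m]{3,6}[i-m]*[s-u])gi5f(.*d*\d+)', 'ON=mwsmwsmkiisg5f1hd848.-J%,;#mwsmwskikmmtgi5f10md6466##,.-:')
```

Multiple groups make `findall` return tuples — one 3-tuple for the one match.

[('%,;#mwsmws', 'kikmmt', '10md6466')]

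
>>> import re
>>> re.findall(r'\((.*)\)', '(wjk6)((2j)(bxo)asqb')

Matches: at [0:16] match '(wjk6)((2j)(bxo)', group 1 = 'wjk6)((2j)(bxo'.
With a single group, `findall` returns only what that group captured — 1 item.

['wjk6)((2j)(bxo']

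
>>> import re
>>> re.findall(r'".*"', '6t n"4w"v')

Since nothing is captured, `findall` lists the 1 matched substring directly.

['"4w"']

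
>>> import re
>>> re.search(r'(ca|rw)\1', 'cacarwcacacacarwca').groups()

('ca',)

After group 1 captures some text, `\1` only succeeds where that same text appears again.
`re.search` tries every starting position until one works.
The match spans [0:4] → 'caca'.
Captured: group 1 = 'ca'.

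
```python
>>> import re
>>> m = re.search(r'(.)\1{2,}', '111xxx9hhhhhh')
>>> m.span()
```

(0, 3)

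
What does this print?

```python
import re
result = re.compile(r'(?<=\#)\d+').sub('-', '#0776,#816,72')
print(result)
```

Because the assertion is zero-width, the text it checks is not consumed and won't appear in the result.
`sub` substitutes '-' at each match site.

#-,#-,72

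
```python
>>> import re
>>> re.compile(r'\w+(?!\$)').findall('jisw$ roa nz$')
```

A negative assertion filters positions out without eating any characters.
Scanning left to right: at [0:3] → 'jis'; at [6:9] → 'roa'; at [10:11] → 'n'.
With no groups in the pattern, `findall` gives back each whole match — 3 here.

['jis', 'roa', 'n']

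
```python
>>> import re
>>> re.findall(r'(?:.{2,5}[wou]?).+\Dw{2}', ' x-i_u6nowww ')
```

[' x-i_u6nowww']

This matches 2 to 5 of any character, then optionally one of [wou] (non-capturing group); then one or more of any character, then a non-digit, then exactly 2 of the literal 'w'.
No capturing groups, so `findall` returns the 1 full match string.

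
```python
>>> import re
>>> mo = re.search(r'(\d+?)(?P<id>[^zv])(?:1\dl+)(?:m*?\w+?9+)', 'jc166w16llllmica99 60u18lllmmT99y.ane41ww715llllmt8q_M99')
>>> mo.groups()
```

('166', 'w')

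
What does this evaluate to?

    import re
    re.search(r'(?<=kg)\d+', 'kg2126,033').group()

Because the assertion is zero-width, the text it checks is not consumed and won't appear in the result.
The match spans [2:6] → '2126'.

'2126'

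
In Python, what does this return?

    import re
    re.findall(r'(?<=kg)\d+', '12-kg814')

['814']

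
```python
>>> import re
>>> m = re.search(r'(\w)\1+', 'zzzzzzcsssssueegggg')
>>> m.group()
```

'zzzzzz'

`\1` is not a pattern — it's the concrete string captured by group 1, re-applied verbatim.
The match spans [0:6] → 'zzzzzz'.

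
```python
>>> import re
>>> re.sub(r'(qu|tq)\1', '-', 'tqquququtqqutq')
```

'tq-qutqqutq'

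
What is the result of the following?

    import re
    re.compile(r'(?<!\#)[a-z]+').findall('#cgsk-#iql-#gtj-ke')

['gsk', 'ql', 'tj', 'ke']

The negative lookaround is zero-width — it rules out positions where the adjacent text would match, without consuming anything.
Matches: at [2:5] → 'gsk'; at [8:10] → 'ql'; at [13:15] → 'tj'; at [16:18] → 'ke'.
With no groups in the pattern, `findall` gives back each whole match — 4 here.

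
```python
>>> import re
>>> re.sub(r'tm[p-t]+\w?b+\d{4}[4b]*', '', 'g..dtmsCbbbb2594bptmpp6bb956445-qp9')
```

'g..dp5-qp9'

Every occurrence is swapped for ''.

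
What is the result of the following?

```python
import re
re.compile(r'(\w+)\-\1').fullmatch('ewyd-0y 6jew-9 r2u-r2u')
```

None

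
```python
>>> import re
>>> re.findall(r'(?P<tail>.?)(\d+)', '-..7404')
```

[('.', '7404')]

This matches optionally any character (captured as 'tail'); then one or more of a digit (captured).
Matches: at [2:7] match '.7404', groups = ('.', '7404').
With 2 capturing groups, `findall` returns a 2-tuple per match.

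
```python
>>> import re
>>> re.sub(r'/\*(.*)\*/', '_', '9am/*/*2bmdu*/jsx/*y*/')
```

'9am_'

`sub` substitutes '_' at each match site.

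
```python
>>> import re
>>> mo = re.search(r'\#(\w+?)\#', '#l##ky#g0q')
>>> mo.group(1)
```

'l'

The match spans [0:3] → '#l#'.
Captured: group 1 = 'l'.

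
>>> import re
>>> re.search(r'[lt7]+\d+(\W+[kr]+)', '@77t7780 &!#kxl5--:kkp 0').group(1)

' &!#k'

Pattern: one or more of one of [lt7], then one or more of a digit; then one or more of a non-word character, then one or more of one of [kr] (captured).
`re.search` tries every starting position until one works.
The match spans [1:13] → '77t7780 &!#k'.
Captured: group 1 = ' &!#k'.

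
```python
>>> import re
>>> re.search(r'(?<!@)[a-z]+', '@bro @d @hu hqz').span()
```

(2, 4)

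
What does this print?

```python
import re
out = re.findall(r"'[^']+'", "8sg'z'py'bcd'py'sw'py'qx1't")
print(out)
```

Scanning left to right: at [3:6] → "'z'"; at [8:13] → "'bcd'"; at [15:19] → "'sw'"; at [21:26] → "'qx1'".
No capturing groups, so `findall` returns the 4 full match strings.

["'z'", "'bcd'", "'sw'", "'qx1'"]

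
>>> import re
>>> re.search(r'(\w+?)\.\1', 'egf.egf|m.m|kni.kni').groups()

('egf',)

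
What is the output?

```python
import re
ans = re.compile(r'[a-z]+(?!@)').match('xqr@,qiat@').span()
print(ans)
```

`(?!…)`/`(?<!…)` only lets a position through if the neighbouring text does NOT match; no characters are consumed.
`re.match` only tries the pattern at the start of the string.
The match spans [0:2] → 'xq'.

(0, 2)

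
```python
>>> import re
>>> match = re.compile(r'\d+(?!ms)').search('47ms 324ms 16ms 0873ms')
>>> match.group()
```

'4'

`(?!…)`/`(?<!…)` only lets a position through if the neighbouring text does NOT match; no characters are consumed.
Unlike `match`, `search` isn't anchored — it looks for the pattern anywhere in the string.
The match spans [0:1] → '4'.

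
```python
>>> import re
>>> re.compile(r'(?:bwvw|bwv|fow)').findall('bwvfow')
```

['bwv', 'fow']

Scanning left to right: at [0:3] → 'bwv'; at [3:6] → 'fow'.
With no groups in the pattern, `findall` gives back each whole match — 2 here.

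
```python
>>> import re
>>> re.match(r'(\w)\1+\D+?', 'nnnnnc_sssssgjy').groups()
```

The backreference `\1` re-matches whatever the first group consumed, character for character.
`re.match` only tries the pattern at the start of the string.
The match spans [0:6] → 'nnnnnc'.
Captured: group 1 = 'n'.

('n',)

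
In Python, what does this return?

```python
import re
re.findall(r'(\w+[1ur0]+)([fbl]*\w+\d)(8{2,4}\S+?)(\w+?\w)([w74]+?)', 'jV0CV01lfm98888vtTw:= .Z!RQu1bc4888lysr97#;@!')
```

[('jV0CV01', 'lfm988', '88v', 'tT', 'w'), ('RQu1', 'bc48', '88l', 'ysr9', '7')]

A `+?`/`*?`/`{m,n}?` starts at its minimum and grows only as far as needed for what follows to match.
With 5 capturing groups, `findall` returns a 5-tuple per match.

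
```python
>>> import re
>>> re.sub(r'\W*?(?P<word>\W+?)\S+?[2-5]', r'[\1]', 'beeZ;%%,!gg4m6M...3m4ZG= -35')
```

'beeZ[;]m6M[.]m4ZG[= ]5'

With the lazy modifier that quantifier settles for the fewest repetitions that let the rest of the pattern succeed (the atoms after it are unaffected and can still be greedy).
The replacement refers to a captured group, so each match is rewritten using its own captured text.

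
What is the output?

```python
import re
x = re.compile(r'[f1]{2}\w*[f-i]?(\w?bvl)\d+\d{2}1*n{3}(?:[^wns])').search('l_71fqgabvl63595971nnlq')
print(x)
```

This matches exactly 2 of one of [f1], then zero or more of a word character, then optionally a character in [f-i]; then optionally a word character, then the literal 'bvl' (captured); then one or more of a digit, then exactly 2 of a digit, then zero or more of a literal '1'; then exactly 3 of a literal 'n'; then any character except [wns] (non-capturing group).
`search` walks the string left to right and returns the first match it finds.
Here no position works, so the call returns None.

None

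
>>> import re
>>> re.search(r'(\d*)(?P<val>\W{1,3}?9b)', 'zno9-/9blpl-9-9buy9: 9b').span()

The match spans [3:8] → '9-/9b'.

(3, 8)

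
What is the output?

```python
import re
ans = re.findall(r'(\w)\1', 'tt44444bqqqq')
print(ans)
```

The backreference `\1` re-matches whatever the first group consumed, character for character.
`findall` collects group 1 from each match (5 total).

['t', '4', '4', 'q', 'q']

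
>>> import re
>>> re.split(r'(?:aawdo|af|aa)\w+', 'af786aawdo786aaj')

Matches to split on: at [0:16] → 'af786aawdo786aaj'.
Splitting on the pattern gives 2 pieces.

['', '']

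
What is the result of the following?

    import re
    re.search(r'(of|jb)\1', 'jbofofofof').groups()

('of',)

The backreference `\1` re-matches whatever the first group consumed, character for character.
Unlike `match`, `search` isn't anchored — it looks for the pattern anywhere in the string.
The match spans [2:6] → 'ofof'.
Captured: group 1 = 'of'.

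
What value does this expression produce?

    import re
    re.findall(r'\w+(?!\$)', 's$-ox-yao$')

['ox', 'ya']

Because the assertion is negative and zero-width, positions next to the forbidden text are skipped.
Since nothing is captured, `findall` lists the 2 matched substrings directly.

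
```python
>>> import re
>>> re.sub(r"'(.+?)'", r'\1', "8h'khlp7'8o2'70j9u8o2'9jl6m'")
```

"8hkhlp78o270j9u8o29jl6m'"

Matches: at [2:9] → "'khlp7'"; at [12:22] → "'70j9u8o2'".
Each match is replaced using the text its own group 1 captured.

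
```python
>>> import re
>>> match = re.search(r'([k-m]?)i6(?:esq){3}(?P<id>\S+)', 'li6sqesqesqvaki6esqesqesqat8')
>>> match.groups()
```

The pattern matches optionally a character in [k-m] (captured); then the literal 'i6', then the literal 'esq' repeated 3 times; then one or more of a non-whitespace character (captured as 'id').
Unlike `match`, `search` isn't anchored — it looks for the pattern anywhere in the string.
The match spans [13:28] → 'ki6esqesqesqat8'.
Captured: group 1 = 'k', group 2 = 'at8'.

('k', 'at8')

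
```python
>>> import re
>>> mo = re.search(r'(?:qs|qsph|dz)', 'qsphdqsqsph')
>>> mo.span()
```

`|` is ordered: at each position the engine commits to the first alternative that works.
`search` walks the string left to right and returns the first match it finds.
The match spans [0:2] → 'qs'.

(0, 2)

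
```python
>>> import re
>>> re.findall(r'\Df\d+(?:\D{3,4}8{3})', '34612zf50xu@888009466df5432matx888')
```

['zf50xu@888', 'df5432matx888']

With no groups in the pattern, `findall` gives back each whole match — 2 here.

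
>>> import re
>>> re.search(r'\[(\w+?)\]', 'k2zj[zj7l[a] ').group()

'[a]'

`re.search` tries every starting position until one works.
The match spans [9:12] → '[a]'.
Captured: group 1 = 'a'.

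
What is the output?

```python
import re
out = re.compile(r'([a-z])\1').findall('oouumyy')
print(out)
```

['o', 'u', 'y']

After group 1 captures some text, `\1` only succeeds where that same text appears again.
Walking the string: at [0:2] match 'oo', group 1 = 'o'; at [2:4] match 'uu', group 1 = 'u'; at [5:7] match 'yy', group 1 = 'y'.
`findall` collects group 1 from each match (3 total).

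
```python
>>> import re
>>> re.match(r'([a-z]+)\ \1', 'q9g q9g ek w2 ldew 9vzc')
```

None

With `match`, the pattern is implicitly anchored at the beginning.
Here position 0 doesn't satisfy it, so the call returns None.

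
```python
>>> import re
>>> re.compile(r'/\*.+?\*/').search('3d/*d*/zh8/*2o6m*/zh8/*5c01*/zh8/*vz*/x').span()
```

`re.search` tries every starting position until one works.
The match spans [2:7] → '/*d*/'.

(2, 7)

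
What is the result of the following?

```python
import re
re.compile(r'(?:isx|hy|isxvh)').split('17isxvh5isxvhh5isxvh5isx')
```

The regex engine tests alternatives in the order written; an earlier branch that matches wins even if a later one would match more.
Splitting on the pattern gives 5 pieces.

['17', 'vh5', 'vhh5', 'vh5', '']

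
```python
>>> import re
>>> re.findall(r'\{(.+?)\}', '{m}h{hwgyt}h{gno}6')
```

Because the quantifier is non-greedy, it stops expanding at the earliest point where the rest of the pattern can succeed.
Matches: at [0:3] match '{m}', group 1 = 'm'; at [4:11] match '{hwgyt}', group 1 = 'hwgyt'; at [12:17] match '{gno}', group 1 = 'gno'.
Because there's exactly one group, `findall` drops the full match and keeps group 1 from each hit.

['m', 'hwgyt', 'gno']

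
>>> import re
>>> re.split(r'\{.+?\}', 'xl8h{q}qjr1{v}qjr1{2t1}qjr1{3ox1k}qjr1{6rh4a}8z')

Lazy quantifiers expand one character at a time until the remainder of the pattern can match.
Matches to split on: at [4:7] → '{q}'; at [11:14] → '{v}'; at [18:23] → '{2t1}'; at [27:34] → '{3ox1k}'; at [38:45] → '{6rh4a}'.
Each match becomes a cut point; 6 segments remain.

['xl8h', 'qjr1', 'qjr1', 'qjr1', 'qjr1', '8z']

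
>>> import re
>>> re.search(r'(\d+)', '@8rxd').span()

(1, 2)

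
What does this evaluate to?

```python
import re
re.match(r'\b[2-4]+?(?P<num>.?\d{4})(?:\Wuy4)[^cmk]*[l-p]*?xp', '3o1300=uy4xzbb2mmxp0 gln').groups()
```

('o1300',)

The pattern matches a word boundary (`\b`, zero-width); then one or more of a character in [2-4] (lazy); then optionally any character, then exactly 4 of a digit (captured as 'num'); then a non-word character, then the literal 'uy4' (non-capturing group); then zero or more of any character except [cmk], then zero or more of a character in [l-p] (lazy), then the literal 'xp'.
`match` is anchored at position 0; if the pattern doesn't fit there, it returns None.
The match spans [0:19] → '3o1300=uy4xzbb2mmxp'.
Captured: group 1 = 'o1300'.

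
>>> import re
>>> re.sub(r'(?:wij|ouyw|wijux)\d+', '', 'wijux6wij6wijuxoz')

Matches: at [0:6] → 'wijux6'; at [6:10] → 'wij6'.
`sub` substitutes '' at each match site.

'wijuxoz'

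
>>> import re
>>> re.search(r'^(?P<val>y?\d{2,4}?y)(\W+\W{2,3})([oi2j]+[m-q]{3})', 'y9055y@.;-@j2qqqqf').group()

The match spans [0:16] → 'y9055y@.;-@j2qqq'.

'y9055y@.;-@j2qqq'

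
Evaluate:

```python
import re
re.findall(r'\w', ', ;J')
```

['J']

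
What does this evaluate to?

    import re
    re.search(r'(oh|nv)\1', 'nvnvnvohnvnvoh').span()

`\1` has to match the exact text group 1 already captured.
`re.search` scans for the first position where the pattern succeeds.
The match spans [0:4] → 'nvnv'.
Captured: group 1 = 'nv'.

(0, 4)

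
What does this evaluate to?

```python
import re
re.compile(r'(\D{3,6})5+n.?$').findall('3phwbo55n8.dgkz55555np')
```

The pattern matches 3 to 6 of a non-digit (captured); then one or more of the literal '5', then the literal 'n', then optionally any character; then anchored at the end.
Walking the string: at [10:22] match '.dgkz55555np', group 1 = '.dgkz'.
`findall` collects group 1 from the one match (1 total).

['.dgkz']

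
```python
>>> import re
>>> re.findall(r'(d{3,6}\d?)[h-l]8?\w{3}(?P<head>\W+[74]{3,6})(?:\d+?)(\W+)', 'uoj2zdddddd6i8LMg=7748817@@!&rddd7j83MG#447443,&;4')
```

Pattern: 3 to 6 of a literal 'd', then optionally a digit (captured); then a character in [h-l], then optionally the literal '8', then exactly 3 of a word character; then one or more of a non-word character, then 3 to 6 of one of [74] (captured as 'head'); then one or more of a digit (lazy) (non-capturing group); then one or more of a non-word character (captured).
Walking the string: at [5:29] match 'dddddd6i8LMg=7748817@@!&', groups = ('dddddd6', '=774', '@@!&'); at [30:49] match 'ddd7j83MG#447443,&;', groups = ('ddd7', '#44744', ',&;').
Multiple groups make `findall` return tuples — one 3-tuple for each match.

[('dddddd6', '=774', '@@!&'), ('ddd7', '#44744', ',&;')]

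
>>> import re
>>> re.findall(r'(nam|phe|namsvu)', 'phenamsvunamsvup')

['phe', 'nam', 'nam']

`|` is ordered: at each position the engine commits to the first alternative that works.
Because there's exactly one group, `findall` drops the full match and keeps group 1 from each hit.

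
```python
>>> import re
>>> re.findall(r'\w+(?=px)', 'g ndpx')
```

['nd']

The positive lookaround only admits positions where the adjacent text matches; those characters stay outside the span.
No capturing groups, so `findall` returns the 1 full match string.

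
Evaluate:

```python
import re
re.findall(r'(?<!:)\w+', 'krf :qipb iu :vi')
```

['krf', 'ipb', 'iu', 'i']

`(?!…)`/`(?<!…)` only lets a position through if the neighbouring text does NOT match; no characters are consumed.
Scanning left to right: at [0:3] → 'krf'; at [6:9] → 'ipb'; at [10:12] → 'iu'; at [15:16] → 'i'.
Since nothing is captured, `findall` lists the 4 matched substrings directly.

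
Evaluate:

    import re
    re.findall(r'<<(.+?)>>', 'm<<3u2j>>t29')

['3u2j']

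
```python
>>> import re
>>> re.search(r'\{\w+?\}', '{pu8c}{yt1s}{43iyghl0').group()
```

`re.search` tries every starting position until one works.
The match spans [0:6] → '{pu8c}'.

'{pu8c}'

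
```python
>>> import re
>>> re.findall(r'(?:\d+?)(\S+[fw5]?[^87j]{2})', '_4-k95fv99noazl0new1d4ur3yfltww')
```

['-k95fv99noazl0new1d4ur3yfltww']

Pattern: one or more of a digit (lazy) (non-capturing group); then one or more of a non-whitespace character, then optionally one of [fw5], then exactly 2 of any character except [87j] (captured).
Matches: at [1:31] match '4-k95fv99noazl0new1d4ur3yfltww', group 1 = '-k95fv99noazl0new1d4ur3yfltww'.
One capturing group, so `findall` returns just the captured substring from the one match — 1 in all.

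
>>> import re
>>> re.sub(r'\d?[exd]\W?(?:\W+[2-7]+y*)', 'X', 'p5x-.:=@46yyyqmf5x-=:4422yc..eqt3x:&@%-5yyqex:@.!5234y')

This matches optionally a digit, then one of [exd], then optionally a non-word character; then one or more of a non-word character, then one or more of a character in [2-7], then zero or more of a literal 'y' (non-capturing group).
Matches: at [1:13] → '5x-.:=@46yyy'; at [16:26] → '5x-=:4422y'; at [32:42] → '3x:&@%-5yy'; at [44:54] → 'x:@.!5234y'.
`sub` substitutes 'X' at each match site.

'pXqmfXc..eqtXqeX'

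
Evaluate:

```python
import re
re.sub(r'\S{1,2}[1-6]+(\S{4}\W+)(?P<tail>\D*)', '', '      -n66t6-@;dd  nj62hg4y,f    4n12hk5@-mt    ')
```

Every occurrence is swapped for ''.

'      '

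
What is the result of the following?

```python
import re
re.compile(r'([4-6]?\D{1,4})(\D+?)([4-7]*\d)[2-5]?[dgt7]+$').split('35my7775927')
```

['3', '5m', 'y', '77759', '']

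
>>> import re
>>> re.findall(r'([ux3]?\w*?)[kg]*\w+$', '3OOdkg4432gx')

This matches optionally one of [ux3], then zero or more of a word character (lazy) (captured); then zero or more of one of [kg], then one or more of a word character; then anchored at the end.
Lazy quantifiers expand one character at a time until the remainder of the pattern can match.
Scanning left to right: at [0:12] match '3OOdkg4432gx', group 1 = '3'.
With a single group, `findall` returns only what that group captured — 1 item.

['3']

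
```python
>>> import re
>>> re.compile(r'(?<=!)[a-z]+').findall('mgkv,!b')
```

The lookaround is zero-width — it requires the adjacent text to match without consuming it, so the asserted text isn't part of the match.
No capturing groups, so `findall` returns the 1 full match string.

['b']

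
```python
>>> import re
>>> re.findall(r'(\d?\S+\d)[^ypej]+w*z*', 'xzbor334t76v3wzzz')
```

['xzbor334t76v3']

Pattern: optionally a digit, then one or more of a non-whitespace character, then a digit (captured); then one or more of any character except [ypej], then zero or more of a literal 'w', then zero or more of a literal 'z'.
Matches: at [0:17] match 'xzbor334t76v3wzzz', group 1 = 'xzbor334t76v3'.
With a single group, `findall` returns only what that group captured — 1 item.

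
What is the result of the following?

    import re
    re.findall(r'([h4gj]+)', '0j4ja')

This matches one or more of one of [h4gj] (captured).
Scanning left to right: at [1:4] match 'j4j', group 1 = 'j4j'.
`findall` collects group 1 from the one match (1 total).

['j4j']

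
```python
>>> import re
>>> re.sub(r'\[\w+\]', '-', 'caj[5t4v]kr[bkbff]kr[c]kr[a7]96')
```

'caj-kr-kr-kr-96'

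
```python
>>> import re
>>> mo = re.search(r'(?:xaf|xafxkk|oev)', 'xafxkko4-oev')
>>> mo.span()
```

(0, 3)

Alternation tries branches left to right and keeps the first one that lets the overall match succeed at that position.
`search` walks the string left to right and returns the first match it finds.
The match spans [0:3] → 'xaf'.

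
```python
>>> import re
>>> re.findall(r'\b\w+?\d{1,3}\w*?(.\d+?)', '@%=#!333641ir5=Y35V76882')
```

['41', 'V7']

This matches a word boundary (`\b`, zero-width); then one or more of a word character (lazy), then 1 to 3 of a digit, then zero or more of a word character (lazy); then any character, then one or more of a digit (lazy) (captured).
A `+?`/`*?`/`{m,n}?` starts at its minimum and grows only as far as needed for what follows to match.
Matches: at [5:11] match '333641', group 1 = '41'; at [15:20] match 'Y35V7', group 1 = 'V7'.
With a single group, `findall` returns only what that group captured — 2 items.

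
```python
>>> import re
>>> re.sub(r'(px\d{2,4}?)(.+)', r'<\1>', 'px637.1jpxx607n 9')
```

'<px63>'

Pattern: the literal 'px', then 2 to 4 of a digit (lazy) (captured); then one or more of any character (captured).
Matches: at [0:17] → 'px637.1jpxx607n 9'.
The replacement refers to a captured group, so each match is rewritten using its own captured text.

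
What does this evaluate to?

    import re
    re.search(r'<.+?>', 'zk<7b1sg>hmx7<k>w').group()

'<7b1sg>'

Lazy quantifiers expand one character at a time until the remainder of the pattern can match.
The match spans [2:9] → '<7b1sg>'.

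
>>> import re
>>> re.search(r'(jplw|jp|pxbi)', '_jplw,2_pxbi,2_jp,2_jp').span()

(1, 5)

Alternation isn't longest-match — the leftmost alternative that fits at this position is chosen.
`re.search` tries every starting position until one works.
The match spans [1:5] → 'jplw'.
Captured: group 1 = 'jplw'.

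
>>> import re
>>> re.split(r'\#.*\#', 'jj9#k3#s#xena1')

['jj9', 'xena1']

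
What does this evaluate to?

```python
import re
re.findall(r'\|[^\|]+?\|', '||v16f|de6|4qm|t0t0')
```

Since nothing is captured, `findall` lists the 2 matched substrings directly.

['|v16f|', '|4qm|']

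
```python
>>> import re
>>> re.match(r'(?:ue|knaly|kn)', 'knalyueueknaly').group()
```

'knaly'

The regex engine tests alternatives in the order written; an earlier branch that matches wins even if a later one would match more.
`re.match` won't scan ahead — the pattern has to work from the very first character.
The match spans [0:5] → 'knaly'.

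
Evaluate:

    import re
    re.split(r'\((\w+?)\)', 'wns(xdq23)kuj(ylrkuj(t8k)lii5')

['wns', 'xdq23', 'kuj(ylrkuj', 't8k', 'lii5']

Matches to split on: at [3:10] → '(xdq23)'; at [20:25] → '(t8k)'.
Because the pattern has a capturing group, `split` also inserts each captured text between the pieces.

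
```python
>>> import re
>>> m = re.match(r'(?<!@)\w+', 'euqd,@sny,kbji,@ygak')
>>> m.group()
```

The negative lookahead/lookbehind blocks any match where the forbidden context is present.
`re.match` won't scan ahead — the pattern has to work from the very first character.
The match spans [0:4] → 'euqd'.

'euqd'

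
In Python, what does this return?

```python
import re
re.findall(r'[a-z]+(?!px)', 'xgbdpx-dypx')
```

['xgbdpx', 'dypx']

`(?!…)`/`(?<!…)` only lets a position through if the neighbouring text does NOT match; no characters are consumed.
Scanning left to right: at [0:6] → 'xgbdpx'; at [7:11] → 'dypx'.
With no groups in the pattern, `findall` gives back each whole match — 2 here.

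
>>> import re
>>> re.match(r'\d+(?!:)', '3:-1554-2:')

None

`(?!…)`/`(?<!…)` only lets a position through if the neighbouring text does NOT match; no characters are consumed.
`re.match` won't scan ahead — the pattern has to work from the very first character.
Here the pattern fails at index 0, so the call returns None.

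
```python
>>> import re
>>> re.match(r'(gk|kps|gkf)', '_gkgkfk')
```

None

With `match`, the pattern is implicitly anchored at the beginning.
Here the string doesn't start with a match, so the call returns None.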